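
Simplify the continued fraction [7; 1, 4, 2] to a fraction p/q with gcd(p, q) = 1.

86/11

Start with 2.
4 + 1/(2/1) = 4 + 1/2 = 9/2
1 + 1/(9/2) = 1 + 2/9 = 11/9
7 + 1/(11/9) = 7 + 9/11 = 86/11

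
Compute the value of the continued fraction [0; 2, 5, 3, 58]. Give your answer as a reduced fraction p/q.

933/2041

Start with 58.
3 + 1/(58/1) = 3 + 1/58 = 175/58
5 + 1/(175/58) = 5 + 58/175 = 933/175
2 + 1/(933/175) = 2 + 175/933 = 2041/933
0 + 1/(2041/933) = 0 + 933/2041 = 933/2041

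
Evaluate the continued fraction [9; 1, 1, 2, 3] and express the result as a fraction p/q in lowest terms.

Work from the innermost term outward:
Start with 3.
2 + 1/(3/1) = 2 + 1/3 = 7/3
1 + 1/(7/3) = 1 + 3/7 = 10/7
1 + 1/(10/7) = 1 + 7/10 = 17/10
9 + 1/(17/10) = 9 + 10/17 = 163/17

163/17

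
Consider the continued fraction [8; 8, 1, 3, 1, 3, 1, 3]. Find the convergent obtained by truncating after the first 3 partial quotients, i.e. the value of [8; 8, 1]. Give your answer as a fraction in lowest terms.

Build up convergents one term at a time:
a_0 = 8: 8/1
a_1 = 8: 65/8
a_2 = 1: 73/9

73/9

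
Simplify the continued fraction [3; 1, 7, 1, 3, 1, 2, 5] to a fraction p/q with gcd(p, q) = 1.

Starting at the tail and folding back:
Start with 5.
2 + 1/(5/1) = 2 + 1/5 = 11/5
1 + 1/(11/5) = 1 + 5/11 = 16/11
3 + 1/(16/11) = 3 + 11/16 = 59/16
1 + 1/(59/16) = 1 + 16/59 = 75/59
7 + 1/(75/59) = 7 + 59/75 = 584/75
1 + 1/(584/75) = 1 + 75/584 = 659/584
3 + 1/(659/584) = 3 + 584/659 = 2561/659

2561/659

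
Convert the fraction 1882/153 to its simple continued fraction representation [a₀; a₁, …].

[12; 3, 3, 15]

Repeatedly divide and take the remainder:
⌊1882/153⌋ = 12, remainder 46
⌊153/46⌋ = 3, remainder 15
⌊46/15⌋ = 3, remainder 1
⌊15/1⌋ = 15, remainder 0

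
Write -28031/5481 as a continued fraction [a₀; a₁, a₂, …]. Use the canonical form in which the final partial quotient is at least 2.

[-6; 1, 7, 1, 3, 10, 1, 13]

-28031 ÷ 5481 → quotient -6, remainder 4855
5481 ÷ 4855 → quotient 1, remainder 626
4855 ÷ 626 → quotient 7, remainder 473
626 ÷ 473 → quotient 1, remainder 153
473 ÷ 153 → quotient 3, remainder 14
153 ÷ 14 → quotient 10, remainder 13
14 ÷ 13 → quotient 1, remainder 1
13 ÷ 1 → quotient 13, remainder 0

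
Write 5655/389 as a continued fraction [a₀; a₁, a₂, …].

5655 = 14·389 + 209, so a_0 = 14
389 = 1·209 + 180, so a_1 = 1
209 = 1·180 + 29, so a_2 = 1
180 = 6·29 + 6, so a_3 = 6
29 = 4·6 + 5, so a_4 = 4
6 = 1·5 + 1, so a_5 = 1
5 = 5·1 + 0, so a_6 = 5

[14; 1, 1, 6, 4, 1, 5]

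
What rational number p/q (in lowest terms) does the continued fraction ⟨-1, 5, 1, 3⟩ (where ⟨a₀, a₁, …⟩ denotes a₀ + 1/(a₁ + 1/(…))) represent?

-19/23

Compute successive convergents:
a_0 = -1: -1/1
a_1 = 5: -4/5
a_2 = 1: -5/6
a_3 = 3: -19/23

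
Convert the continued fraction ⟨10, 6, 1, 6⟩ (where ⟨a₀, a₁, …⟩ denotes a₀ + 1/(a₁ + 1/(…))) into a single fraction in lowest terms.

487/48

a_0 = 10: 10/1
a_1 = 6: 61/6
a_2 = 1: 71/7
a_3 = 6: 487/48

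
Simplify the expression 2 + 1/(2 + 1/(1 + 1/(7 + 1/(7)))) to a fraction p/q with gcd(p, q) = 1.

Work from the innermost term outward:
Start with 7.
7 + 1/(7/1) = 7 + 1/7 = 50/7
1 + 1/(50/7) = 1 + 7/50 = 57/50
2 + 1/(57/50) = 2 + 50/57 = 164/57
2 + 1/(164/57) = 2 + 57/164 = 385/164

385/164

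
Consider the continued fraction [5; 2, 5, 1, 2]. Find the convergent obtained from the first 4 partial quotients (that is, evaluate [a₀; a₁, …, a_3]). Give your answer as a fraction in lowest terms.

a_0 = 5: 5/1
a_1 = 2: 11/2
a_2 = 5: 60/11
a_3 = 1: 71/13

71/13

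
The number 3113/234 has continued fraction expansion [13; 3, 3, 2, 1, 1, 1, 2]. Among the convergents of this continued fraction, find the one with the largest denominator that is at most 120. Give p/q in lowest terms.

1184/89

a_0 = 13: 13/1  (≤ bound)
a_1 = 3: 40/3  (≤ bound)
a_2 = 3: 133/10  (≤ bound)
a_3 = 2: 306/23  (≤ bound)
a_4 = 1: 439/33  (≤ bound)
a_5 = 1: 745/56  (≤ bound)
a_6 = 1: 1184/89  (≤ bound)
a_7 = 2: 3113/234  (> 120, stop)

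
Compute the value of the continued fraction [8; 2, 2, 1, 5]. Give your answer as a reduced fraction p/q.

Start with 5.
1 + 1/(5/1) = 1 + 1/5 = 6/5
2 + 1/(6/5) = 2 + 5/6 = 17/6
2 + 1/(17/6) = 2 + 6/17 = 40/17
8 + 1/(40/17) = 8 + 17/40 = 337/40

337/40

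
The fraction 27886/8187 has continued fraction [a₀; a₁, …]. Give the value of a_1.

2

⌊27886/8187⌋ = 3, remainder 3325
⌊8187/3325⌋ = 2, remainder 1537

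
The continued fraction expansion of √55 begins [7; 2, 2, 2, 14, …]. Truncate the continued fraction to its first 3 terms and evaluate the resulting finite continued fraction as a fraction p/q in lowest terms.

37/5

a_0 = 7: 7/1
a_1 = 2: 15/2
a_2 = 2: 37/5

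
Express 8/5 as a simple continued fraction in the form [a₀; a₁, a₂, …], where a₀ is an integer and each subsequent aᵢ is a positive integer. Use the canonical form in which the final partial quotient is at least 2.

8 ÷ 5 → quotient 1, remainder 3
5 ÷ 3 → quotient 1, remainder 2
3 ÷ 2 → quotient 1, remainder 1
2 ÷ 1 → quotient 2, remainder 0

[1; 1, 1, 2]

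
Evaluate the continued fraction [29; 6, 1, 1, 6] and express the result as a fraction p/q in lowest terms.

a_0 = 29: 29/1
a_1 = 6: 175/6
a_2 = 1: 204/7
a_3 = 1: 379/13
a_4 = 6: 2478/85

2478/85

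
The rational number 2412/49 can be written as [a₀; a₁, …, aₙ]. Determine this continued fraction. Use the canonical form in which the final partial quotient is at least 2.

[49; 4, 2, 5]

Repeatedly divide and take the remainder:
2412 = 49·49 + 11, so a_0 = 49
49 = 4·11 + 5, so a_1 = 4
11 = 2·5 + 1, so a_2 = 2
5 = 5·1 + 0, so a_3 = 5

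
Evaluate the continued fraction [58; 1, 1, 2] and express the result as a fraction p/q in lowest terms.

293/5

a_0 = 58: 58/1
a_1 = 1: 59/1
a_2 = 1: 117/2
a_3 = 2: 293/5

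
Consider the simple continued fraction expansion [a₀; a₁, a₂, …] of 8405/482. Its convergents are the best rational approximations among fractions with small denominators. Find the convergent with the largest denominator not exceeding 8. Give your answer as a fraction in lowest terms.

a_0 = 17: 17/1  (≤ bound)
a_1 = 2: 35/2  (≤ bound)
a_2 = 3: 122/7  (≤ bound)
a_3 = 1: 157/9  (> 8, stop)

122/7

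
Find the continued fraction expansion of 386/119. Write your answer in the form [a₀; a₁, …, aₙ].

[3; 4, 9, 1, 2]

Repeatedly divide and take the remainder:
386 ÷ 119 → quotient 3, remainder 29
119 ÷ 29 → quotient 4, remainder 3
29 ÷ 3 → quotient 9, remainder 2
3 ÷ 2 → quotient 1, remainder 1
2 ÷ 1 → quotient 2, remainder 0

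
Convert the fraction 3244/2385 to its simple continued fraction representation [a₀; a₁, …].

Run the Euclidean algorithm, recording each quotient:
3244 = 1·2385 + 859, so a_0 = 1
2385 = 2·859 + 667, so a_1 = 2
859 = 1·667 + 192, so a_2 = 1
667 = 3·192 + 91, so a_3 = 3
192 = 2·91 + 10, so a_4 = 2
91 = 9·10 + 1, so a_5 = 9
10 = 10·1 + 0, so a_6 = 10

[1; 2, 1, 3, 2, 9, 10]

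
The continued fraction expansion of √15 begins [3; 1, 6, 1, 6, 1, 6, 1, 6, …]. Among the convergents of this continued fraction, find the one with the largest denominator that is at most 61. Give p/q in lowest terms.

a_0 = 3: 3/1  (≤ bound)
a_1 = 1: 4/1  (≤ bound)
a_2 = 6: 27/7  (≤ bound)
a_3 = 1: 31/8  (≤ bound)
a_4 = 6: 213/55  (≤ bound)
a_5 = 1: 244/63  (> 61, stop)

213/55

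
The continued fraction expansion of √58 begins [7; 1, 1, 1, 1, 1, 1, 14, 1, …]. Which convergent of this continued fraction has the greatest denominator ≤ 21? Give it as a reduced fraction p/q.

99/13

a_0 = 7: 7/1  (≤ bound)
a_1 = 1: 8/1  (≤ bound)
a_2 = 1: 15/2  (≤ bound)
a_3 = 1: 23/3  (≤ bound)
a_4 = 1: 38/5  (≤ bound)
a_5 = 1: 61/8  (≤ bound)
a_6 = 1: 99/13  (≤ bound)
a_7 = 14: 1447/190  (> 21, stop)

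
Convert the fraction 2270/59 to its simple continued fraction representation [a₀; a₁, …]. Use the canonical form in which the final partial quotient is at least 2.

[38; 2, 9, 3]

2270 = 38·59 + 28, so a_0 = 38
59 = 2·28 + 3, so a_1 = 2
28 = 9·3 + 1, so a_2 = 9
3 = 3·1 + 0, so a_3 = 3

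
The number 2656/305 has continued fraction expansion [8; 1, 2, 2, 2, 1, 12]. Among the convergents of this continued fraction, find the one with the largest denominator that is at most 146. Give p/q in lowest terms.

a_0 = 8: 8/1  (≤ bound)
a_1 = 1: 9/1  (≤ bound)
a_2 = 2: 26/3  (≤ bound)
a_3 = 2: 61/7  (≤ bound)
a_4 = 2: 148/17  (≤ bound)
a_5 = 1: 209/24  (≤ bound)
a_6 = 12: 2656/305  (> 146, stop)

209/24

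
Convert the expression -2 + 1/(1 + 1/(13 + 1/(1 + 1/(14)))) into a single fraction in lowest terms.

-239/224

Start with 14.
1 + 1/(14/1) = 1 + 1/14 = 15/14
13 + 1/(15/14) = 13 + 14/15 = 209/15
1 + 1/(209/15) = 1 + 15/209 = 224/209
-2 + 1/(224/209) = -2 + 209/224 = -239/224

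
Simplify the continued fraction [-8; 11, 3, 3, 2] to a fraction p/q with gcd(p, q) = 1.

Start with 2.
3 + 1/(2/1) = 3 + 1/2 = 7/2
3 + 1/(7/2) = 3 + 2/7 = 23/7
11 + 1/(23/7) = 11 + 7/23 = 260/23
-8 + 1/(260/23) = -8 + 23/260 = -2057/260

-2057/260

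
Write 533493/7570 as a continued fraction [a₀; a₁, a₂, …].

Repeatedly divide and take the remainder:
533493 = 70·7570 + 3593, so a_0 = 70
7570 = 2·3593 + 384, so a_1 = 2
3593 = 9·384 + 137, so a_2 = 9
384 = 2·137 + 110, so a_3 = 2
137 = 1·110 + 27, so a_4 = 1
110 = 4·27 + 2, so a_5 = 4
27 = 13·2 + 1, so a_6 = 13
2 = 2·1 + 0, so a_7 = 2

[70; 2, 9, 2, 1, 4, 13, 2]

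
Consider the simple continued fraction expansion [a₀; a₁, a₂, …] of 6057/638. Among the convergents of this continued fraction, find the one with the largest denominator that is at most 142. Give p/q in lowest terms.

List convergents until the denominator exceeds the bound:
a_0 = 9: 9/1  (≤ bound)
a_1 = 2: 19/2  (≤ bound)
a_2 = 39: 750/79  (≤ bound)
a_3 = 2: 1519/160  (> 142, stop)

750/79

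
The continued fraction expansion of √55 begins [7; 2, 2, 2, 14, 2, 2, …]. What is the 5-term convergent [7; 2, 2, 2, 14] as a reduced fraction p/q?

a_0 = 7: 7/1
a_1 = 2: 15/2
a_2 = 2: 37/5
a_3 = 2: 89/12
a_4 = 14: 1283/173

1283/173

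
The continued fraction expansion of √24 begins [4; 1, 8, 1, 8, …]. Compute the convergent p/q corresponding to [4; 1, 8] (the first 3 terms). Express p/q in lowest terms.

Starting at the tail and folding back:
Start with 8.
1 + 1/(8/1) = 1 + 1/8 = 9/8
4 + 1/(9/8) = 4 + 8/9 = 44/9

44/9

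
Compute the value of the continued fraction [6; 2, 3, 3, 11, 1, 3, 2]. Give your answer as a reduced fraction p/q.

Start with 2.
3 + 1/(2/1) = 3 + 1/2 = 7/2
1 + 1/(7/2) = 1 + 2/7 = 9/7
11 + 1/(9/7) = 11 + 7/9 = 106/9
3 + 1/(106/9) = 3 + 9/106 = 327/106
3 + 1/(327/106) = 3 + 106/327 = 1087/327
2 + 1/(1087/327) = 2 + 327/1087 = 2501/1087
6 + 1/(2501/1087) = 6 + 1087/2501 = 16093/2501

16093/2501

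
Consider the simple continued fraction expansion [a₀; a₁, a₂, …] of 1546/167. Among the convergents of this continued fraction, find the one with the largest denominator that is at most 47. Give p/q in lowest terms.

List convergents until the denominator exceeds the bound:
a_0 = 9: 9/1  (≤ bound)
a_1 = 3: 28/3  (≤ bound)
a_2 = 1: 37/4  (≤ bound)
a_3 = 7: 287/31  (≤ bound)
a_4 = 1: 324/35  (≤ bound)
a_5 = 1: 611/66  (> 47, stop)

324/35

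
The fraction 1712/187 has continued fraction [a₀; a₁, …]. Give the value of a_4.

⌊1712/187⌋ = 9, remainder 29
⌊187/29⌋ = 6, remainder 13
⌊29/13⌋ = 2, remainder 3
⌊13/3⌋ = 4, remainder 1
⌊3/1⌋ = 3, remainder 0

3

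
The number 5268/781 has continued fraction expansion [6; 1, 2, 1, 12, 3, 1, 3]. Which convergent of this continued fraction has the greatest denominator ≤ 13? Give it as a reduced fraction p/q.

27/4

a_0 = 6: 6/1  (≤ bound)
a_1 = 1: 7/1  (≤ bound)
a_2 = 2: 20/3  (≤ bound)
a_3 = 1: 27/4  (≤ bound)
a_4 = 12: 344/51  (> 13, stop)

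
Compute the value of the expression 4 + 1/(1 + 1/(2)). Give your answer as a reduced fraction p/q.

14/3

a_0 = 4: 4/1
a_1 = 1: 5/1
a_2 = 2: 14/3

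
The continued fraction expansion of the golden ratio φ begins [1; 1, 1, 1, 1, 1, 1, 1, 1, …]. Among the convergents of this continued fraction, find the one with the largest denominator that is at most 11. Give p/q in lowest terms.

List convergents until the denominator exceeds the bound:
a_0 = 1: 1/1  (≤ bound)
a_1 = 1: 2/1  (≤ bound)
a_2 = 1: 3/2  (≤ bound)
a_3 = 1: 5/3  (≤ bound)
a_4 = 1: 8/5  (≤ bound)
a_5 = 1: 13/8  (≤ bound)
a_6 = 1: 21/13  (> 11, stop)

13/8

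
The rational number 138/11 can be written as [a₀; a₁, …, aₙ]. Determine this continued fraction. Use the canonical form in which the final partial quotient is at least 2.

Apply division with remainder until the remainder is 0:
138 = 12·11 + 6, so a_0 = 12
11 = 1·6 + 5, so a_1 = 1
6 = 1·5 + 1, so a_2 = 1
5 = 5·1 + 0, so a_3 = 5

[12; 1, 1, 5]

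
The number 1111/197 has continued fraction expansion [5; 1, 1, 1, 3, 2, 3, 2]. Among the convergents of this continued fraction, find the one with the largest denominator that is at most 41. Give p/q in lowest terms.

141/25

List convergents until the denominator exceeds the bound:
a_0 = 5: 5/1  (≤ bound)
a_1 = 1: 6/1  (≤ bound)
a_2 = 1: 11/2  (≤ bound)
a_3 = 1: 17/3  (≤ bound)
a_4 = 3: 62/11  (≤ bound)
a_5 = 2: 141/25  (≤ bound)
a_6 = 3: 485/86  (> 41, stop)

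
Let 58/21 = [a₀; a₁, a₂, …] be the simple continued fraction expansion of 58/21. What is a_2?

3

Apply division with remainder until the remainder is 0:
58 ÷ 21 → quotient 2, remainder 16
21 ÷ 16 → quotient 1, remainder 5
16 ÷ 5 → quotient 3, remainder 1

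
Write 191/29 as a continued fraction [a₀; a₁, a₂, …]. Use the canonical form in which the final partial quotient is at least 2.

Repeatedly divide and take the remainder:
191 = 6·29 + 17, so a_0 = 6
29 = 1·17 + 12, so a_1 = 1
17 = 1·12 + 5, so a_2 = 1
12 = 2·5 + 2, so a_3 = 2
5 = 2·2 + 1, so a_4 = 2
2 = 2·1 + 0, so a_5 = 2

[6; 1, 1, 2, 2, 2]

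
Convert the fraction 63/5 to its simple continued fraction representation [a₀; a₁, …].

[12; 1, 1, 2]

Run the Euclidean algorithm, recording each quotient:
⌊63/5⌋ = 12, remainder 3
⌊5/3⌋ = 1, remainder 2
⌊3/2⌋ = 1, remainder 1
⌊2/1⌋ = 2, remainder 0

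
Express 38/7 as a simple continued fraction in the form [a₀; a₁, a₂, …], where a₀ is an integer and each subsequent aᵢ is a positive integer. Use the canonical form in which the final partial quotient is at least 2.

[5; 2, 3]

Apply division with remainder until the remainder is 0:
38 = 5·7 + 3, so a_0 = 5
7 = 2·3 + 1, so a_1 = 2
3 = 3·1 + 0, so a_2 = 3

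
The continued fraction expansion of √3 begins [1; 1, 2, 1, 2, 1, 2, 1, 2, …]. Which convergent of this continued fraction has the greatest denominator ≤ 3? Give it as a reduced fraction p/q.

5/3

List convergents until the denominator exceeds the bound:
a_0 = 1: 1/1  (≤ bound)
a_1 = 1: 2/1  (≤ bound)
a_2 = 2: 5/3  (≤ bound)
a_3 = 1: 7/4  (> 3, stop)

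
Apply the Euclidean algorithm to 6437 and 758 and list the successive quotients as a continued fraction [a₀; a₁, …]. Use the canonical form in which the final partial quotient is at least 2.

Run the Euclidean algorithm, recording each quotient:
⌊6437/758⌋ = 8, remainder 373
⌊758/373⌋ = 2, remainder 12
⌊373/12⌋ = 31, remainder 1
⌊12/1⌋ = 12, remainder 0

[8; 2, 31, 12]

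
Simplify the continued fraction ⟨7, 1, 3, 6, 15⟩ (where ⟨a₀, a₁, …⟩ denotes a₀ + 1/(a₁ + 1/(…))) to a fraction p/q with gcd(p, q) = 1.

2941/379

Starting at the tail and folding back:
Start with 15.
6 + 1/(15/1) = 6 + 1/15 = 91/15
3 + 1/(91/15) = 3 + 15/91 = 288/91
1 + 1/(288/91) = 1 + 91/288 = 379/288
7 + 1/(379/288) = 7 + 288/379 = 2941/379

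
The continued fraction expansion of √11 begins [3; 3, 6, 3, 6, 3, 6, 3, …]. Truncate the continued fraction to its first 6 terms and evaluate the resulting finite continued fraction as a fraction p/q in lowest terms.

3970/1197

a_0 = 3: 3/1
a_1 = 3: 10/3
a_2 = 6: 63/19
a_3 = 3: 199/60
a_4 = 6: 1257/379
a_5 = 3: 3970/1197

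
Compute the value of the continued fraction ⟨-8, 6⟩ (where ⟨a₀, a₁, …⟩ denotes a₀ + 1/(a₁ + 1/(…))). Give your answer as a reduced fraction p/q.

Start with 6.
-8 + 1/(6/1) = -8 + 1/6 = -47/6

-47/6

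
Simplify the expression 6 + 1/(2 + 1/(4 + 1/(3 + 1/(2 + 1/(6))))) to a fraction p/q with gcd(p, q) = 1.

2779/431

Start with 6.
2 + 1/(6/1) = 2 + 1/6 = 13/6
3 + 1/(13/6) = 3 + 6/13 = 45/13
4 + 1/(45/13) = 4 + 13/45 = 193/45
2 + 1/(193/45) = 2 + 45/193 = 431/193
6 + 1/(431/193) = 6 + 193/431 = 2779/431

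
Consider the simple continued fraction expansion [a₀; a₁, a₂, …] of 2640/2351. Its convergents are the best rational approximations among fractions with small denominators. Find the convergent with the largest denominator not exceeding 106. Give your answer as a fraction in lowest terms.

64/57

a_0 = 1: 1/1  (≤ bound)
a_1 = 8: 9/8  (≤ bound)
a_2 = 7: 64/57  (≤ bound)
a_3 = 2: 137/122  (> 106, stop)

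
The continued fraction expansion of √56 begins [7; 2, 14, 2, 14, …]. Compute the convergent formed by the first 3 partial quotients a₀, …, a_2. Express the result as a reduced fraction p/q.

Build up convergents one term at a time:
a_0 = 7: 7/1
a_1 = 2: 15/2
a_2 = 14: 217/29

217/29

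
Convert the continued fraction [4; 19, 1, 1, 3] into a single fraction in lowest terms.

a_0 = 4: 4/1
a_1 = 19: 77/19
a_2 = 1: 81/20
a_3 = 1: 158/39
a_4 = 3: 555/137

555/137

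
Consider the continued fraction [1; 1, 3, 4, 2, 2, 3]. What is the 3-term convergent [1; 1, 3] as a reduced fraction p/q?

7/4

Start with 3.
1 + 1/(3/1) = 1 + 1/3 = 4/3
1 + 1/(4/3) = 1 + 3/4 = 7/4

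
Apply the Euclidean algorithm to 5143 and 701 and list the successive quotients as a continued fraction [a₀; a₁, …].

[7; 2, 1, 32, 1, 2, 2]

Repeatedly divide and take the remainder:
5143 = 7·701 + 236, so a_0 = 7
701 = 2·236 + 229, so a_1 = 2
236 = 1·229 + 7, so a_2 = 1
229 = 32·7 + 5, so a_3 = 32
7 = 1·5 + 2, so a_4 = 1
5 = 2·2 + 1, so a_5 = 2
2 = 2·1 + 0, so a_6 = 2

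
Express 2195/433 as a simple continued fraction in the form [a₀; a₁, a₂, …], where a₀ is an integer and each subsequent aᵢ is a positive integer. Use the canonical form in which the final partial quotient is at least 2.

[5; 14, 2, 3, 4]

⌊2195/433⌋ = 5, remainder 30
⌊433/30⌋ = 14, remainder 13
⌊30/13⌋ = 2, remainder 4
⌊13/4⌋ = 3, remainder 1
⌊4/1⌋ = 4, remainder 0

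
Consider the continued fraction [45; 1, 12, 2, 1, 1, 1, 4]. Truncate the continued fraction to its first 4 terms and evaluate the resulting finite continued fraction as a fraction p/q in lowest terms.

1240/27

Build up convergents one term at a time:
a_0 = 45: 45/1
a_1 = 1: 46/1
a_2 = 12: 597/13
a_3 = 2: 1240/27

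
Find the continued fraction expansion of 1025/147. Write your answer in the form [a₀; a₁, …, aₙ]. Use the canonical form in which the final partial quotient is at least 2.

[6; 1, 35, 1, 3]

⌊1025/147⌋ = 6, remainder 143
⌊147/143⌋ = 1, remainder 4
⌊143/4⌋ = 35, remainder 3
⌊4/3⌋ = 1, remainder 1
⌊3/1⌋ = 3, remainder 0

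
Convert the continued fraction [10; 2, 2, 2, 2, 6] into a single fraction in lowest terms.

Start with 6.
2 + 1/(6/1) = 2 + 1/6 = 13/6
2 + 1/(13/6) = 2 + 6/13 = 32/13
2 + 1/(32/13) = 2 + 13/32 = 77/32
2 + 1/(77/32) = 2 + 32/77 = 186/77
10 + 1/(186/77) = 10 + 77/186 = 1937/186

1937/186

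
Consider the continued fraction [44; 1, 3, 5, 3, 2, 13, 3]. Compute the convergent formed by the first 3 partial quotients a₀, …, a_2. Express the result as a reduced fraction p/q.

179/4

a_0 = 44: 44/1
a_1 = 1: 45/1
a_2 = 3: 179/4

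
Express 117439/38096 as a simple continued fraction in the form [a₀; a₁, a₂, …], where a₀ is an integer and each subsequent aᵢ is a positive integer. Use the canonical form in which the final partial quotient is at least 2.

Apply division with remainder until the remainder is 0:
117439 = 3·38096 + 3151, so a_0 = 3
38096 = 12·3151 + 284, so a_1 = 12
3151 = 11·284 + 27, so a_2 = 11
284 = 10·27 + 14, so a_3 = 10
27 = 1·14 + 13, so a_4 = 1
14 = 1·13 + 1, so a_5 = 1
13 = 13·1 + 0, so a_6 = 13

[3; 12, 11, 10, 1, 1, 13]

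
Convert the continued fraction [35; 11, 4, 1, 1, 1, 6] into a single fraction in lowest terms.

36598/1043

Start with 6.
1 + 1/(6/1) = 1 + 1/6 = 7/6
1 + 1/(7/6) = 1 + 6/7 = 13/7
1 + 1/(13/7) = 1 + 7/13 = 20/13
4 + 1/(20/13) = 4 + 13/20 = 93/20
11 + 1/(93/20) = 11 + 20/93 = 1043/93
35 + 1/(1043/93) = 35 + 93/1043 = 36598/1043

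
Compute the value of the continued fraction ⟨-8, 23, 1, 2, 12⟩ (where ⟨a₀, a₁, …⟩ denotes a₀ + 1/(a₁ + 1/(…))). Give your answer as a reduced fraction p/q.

-6971/876

Start with 12.
2 + 1/(12/1) = 2 + 1/12 = 25/12
1 + 1/(25/12) = 1 + 12/25 = 37/25
23 + 1/(37/25) = 23 + 25/37 = 876/37
-8 + 1/(876/37) = -8 + 37/876 = -6971/876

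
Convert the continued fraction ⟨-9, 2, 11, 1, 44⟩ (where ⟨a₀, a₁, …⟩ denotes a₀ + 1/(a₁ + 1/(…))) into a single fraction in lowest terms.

-9568/1123

Build up convergents one term at a time:
a_0 = -9: -9/1
a_1 = 2: -17/2
a_2 = 11: -196/23
a_3 = 1: -213/25
a_4 = 44: -9568/1123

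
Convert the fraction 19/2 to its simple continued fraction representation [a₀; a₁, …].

19 = 9·2 + 1, so a_0 = 9
2 = 2·1 + 0, so a_1 = 2

[9; 2]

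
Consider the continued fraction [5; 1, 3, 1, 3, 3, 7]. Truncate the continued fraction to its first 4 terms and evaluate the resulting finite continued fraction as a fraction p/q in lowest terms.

Collapse the nested fraction from the inside out:
Start with 1.
3 + 1/(1/1) = 3 + 1/1 = 4/1
1 + 1/(4/1) = 1 + 1/4 = 5/4
5 + 1/(5/4) = 5 + 4/5 = 29/5

29/5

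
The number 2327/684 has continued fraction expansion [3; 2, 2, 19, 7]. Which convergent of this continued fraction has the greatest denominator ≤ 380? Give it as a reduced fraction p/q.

330/97

a_0 = 3: 3/1  (≤ bound)
a_1 = 2: 7/2  (≤ bound)
a_2 = 2: 17/5  (≤ bound)
a_3 = 19: 330/97  (≤ bound)
a_4 = 7: 2327/684  (> 380, stop)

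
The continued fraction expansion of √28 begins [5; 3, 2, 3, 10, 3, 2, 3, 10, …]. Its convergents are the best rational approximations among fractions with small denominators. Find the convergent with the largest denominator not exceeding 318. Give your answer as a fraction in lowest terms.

List convergents until the denominator exceeds the bound:
a_0 = 5: 5/1  (≤ bound)
a_1 = 3: 16/3  (≤ bound)
a_2 = 2: 37/7  (≤ bound)
a_3 = 3: 127/24  (≤ bound)
a_4 = 10: 1307/247  (≤ bound)
a_5 = 3: 4048/765  (> 318, stop)

1307/247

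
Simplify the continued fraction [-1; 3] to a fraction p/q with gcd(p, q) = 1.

-2/3

Build up convergents one term at a time:
a_0 = -1: -1/1
a_1 = 3: -2/3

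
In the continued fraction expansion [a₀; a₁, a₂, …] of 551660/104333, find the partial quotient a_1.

Apply division with remainder until the remainder is 0:
551660 ÷ 104333 → quotient 5, remainder 29995
104333 ÷ 29995 → quotient 3, remainder 14348

3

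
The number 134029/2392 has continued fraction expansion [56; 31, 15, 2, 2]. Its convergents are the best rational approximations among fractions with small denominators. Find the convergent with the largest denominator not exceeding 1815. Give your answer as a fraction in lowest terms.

53959/963

a_0 = 56: 56/1  (≤ bound)
a_1 = 31: 1737/31  (≤ bound)
a_2 = 15: 26111/466  (≤ bound)
a_3 = 2: 53959/963  (≤ bound)
a_4 = 2: 134029/2392  (> 1815, stop)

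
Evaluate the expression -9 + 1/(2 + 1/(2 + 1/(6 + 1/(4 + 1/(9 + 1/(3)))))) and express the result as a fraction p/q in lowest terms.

-32829/3820

Start with 3.
9 + 1/(3/1) = 9 + 1/3 = 28/3
4 + 1/(28/3) = 4 + 3/28 = 115/28
6 + 1/(115/28) = 6 + 28/115 = 718/115
2 + 1/(718/115) = 2 + 115/718 = 1551/718
2 + 1/(1551/718) = 2 + 718/1551 = 3820/1551
-9 + 1/(3820/1551) = -9 + 1551/3820 = -32829/3820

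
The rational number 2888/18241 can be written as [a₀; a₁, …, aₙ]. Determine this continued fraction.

Repeatedly divide and take the remainder:
2888 = 0·18241 + 2888, so a_0 = 0
18241 = 6·2888 + 913, so a_1 = 6
2888 = 3·913 + 149, so a_2 = 3
913 = 6·149 + 19, so a_3 = 6
149 = 7·19 + 16, so a_4 = 7
19 = 1·16 + 3, so a_5 = 1
16 = 5·3 + 1, so a_6 = 5
3 = 3·1 + 0, so a_7 = 3

[0; 6, 3, 6, 7, 1, 5, 3]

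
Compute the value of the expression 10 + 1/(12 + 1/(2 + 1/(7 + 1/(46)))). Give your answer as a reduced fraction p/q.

Start with 46.
7 + 1/(46/1) = 7 + 1/46 = 323/46
2 + 1/(323/46) = 2 + 46/323 = 692/323
12 + 1/(692/323) = 12 + 323/692 = 8627/692
10 + 1/(8627/692) = 10 + 692/8627 = 86962/8627

86962/8627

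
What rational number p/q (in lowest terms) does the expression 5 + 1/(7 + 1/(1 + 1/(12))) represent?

528/103

Start with 12.
1 + 1/(12/1) = 1 + 1/12 = 13/12
7 + 1/(13/12) = 7 + 12/13 = 103/13
5 + 1/(103/13) = 5 + 13/103 = 528/103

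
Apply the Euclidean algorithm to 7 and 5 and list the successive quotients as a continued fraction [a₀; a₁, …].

[1; 2, 2]

7 ÷ 5 → quotient 1, remainder 2
5 ÷ 2 → quotient 2, remainder 1
2 ÷ 1 → quotient 2, remainder 0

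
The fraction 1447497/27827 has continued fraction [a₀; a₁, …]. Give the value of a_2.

Apply division with remainder until the remainder is 0:
1447497 ÷ 27827 → quotient 52, remainder 493
27827 ÷ 493 → quotient 56, remainder 219
493 ÷ 219 → quotient 2, remainder 55

2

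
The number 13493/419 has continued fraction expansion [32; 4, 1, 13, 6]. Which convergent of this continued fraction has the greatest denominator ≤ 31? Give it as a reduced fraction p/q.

161/5

List convergents until the denominator exceeds the bound:
a_0 = 32: 32/1  (≤ bound)
a_1 = 4: 129/4  (≤ bound)
a_2 = 1: 161/5  (≤ bound)
a_3 = 13: 2222/69  (> 31, stop)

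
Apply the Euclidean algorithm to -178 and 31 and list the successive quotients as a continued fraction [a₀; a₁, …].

⌊-178/31⌋ = -6, remainder 8
⌊31/8⌋ = 3, remainder 7
⌊8/7⌋ = 1, remainder 1
⌊7/1⌋ = 7, remainder 0

[-6; 3, 1, 7]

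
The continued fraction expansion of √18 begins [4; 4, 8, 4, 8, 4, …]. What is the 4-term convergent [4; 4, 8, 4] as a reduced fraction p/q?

Collapse the nested fraction from the inside out:
Start with 4.
8 + 1/(4/1) = 8 + 1/4 = 33/4
4 + 1/(33/4) = 4 + 4/33 = 136/33
4 + 1/(136/33) = 4 + 33/136 = 577/136

577/136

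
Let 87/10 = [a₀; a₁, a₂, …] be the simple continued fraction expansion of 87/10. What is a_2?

2

87 ÷ 10 → quotient 8, remainder 7
10 ÷ 7 → quotient 1, remainder 3
7 ÷ 3 → quotient 2, remainder 1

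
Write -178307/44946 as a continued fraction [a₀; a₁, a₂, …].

[-4; 30, 2, 3, 9, 1, 3, 5]

-178307 = -4·44946 + 1477, so a_0 = -4
44946 = 30·1477 + 636, so a_1 = 30
1477 = 2·636 + 205, so a_2 = 2
636 = 3·205 + 21, so a_3 = 3
205 = 9·21 + 16, so a_4 = 9
21 = 1·16 + 5, so a_5 = 1
16 = 3·5 + 1, so a_6 = 3
5 = 5·1 + 0, so a_7 = 5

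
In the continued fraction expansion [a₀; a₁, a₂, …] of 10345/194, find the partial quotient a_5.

2

Apply division with remainder until the remainder is 0:
⌊10345/194⌋ = 53, remainder 63
⌊194/63⌋ = 3, remainder 5
⌊63/5⌋ = 12, remainder 3
⌊5/3⌋ = 1, remainder 2
⌊3/2⌋ = 1, remainder 1
⌊2/1⌋ = 2, remainder 0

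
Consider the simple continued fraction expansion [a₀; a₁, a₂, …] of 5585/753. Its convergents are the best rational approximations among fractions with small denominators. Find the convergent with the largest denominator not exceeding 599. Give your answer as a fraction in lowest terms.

1832/247

List convergents until the denominator exceeds the bound:
a_0 = 7: 7/1  (≤ bound)
a_1 = 2: 15/2  (≤ bound)
a_2 = 2: 37/5  (≤ bound)
a_3 = 1: 52/7  (≤ bound)
a_4 = 1: 89/12  (≤ bound)
a_5 = 20: 1832/247  (≤ bound)
a_6 = 3: 5585/753  (> 599, stop)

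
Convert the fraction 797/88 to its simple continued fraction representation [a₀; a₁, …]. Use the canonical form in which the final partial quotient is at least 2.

[9; 17, 1, 1, 2]

Repeatedly divide and take the remainder:
⌊797/88⌋ = 9, remainder 5
⌊88/5⌋ = 17, remainder 3
⌊5/3⌋ = 1, remainder 2
⌊3/2⌋ = 1, remainder 1
⌊2/1⌋ = 2, remainder 0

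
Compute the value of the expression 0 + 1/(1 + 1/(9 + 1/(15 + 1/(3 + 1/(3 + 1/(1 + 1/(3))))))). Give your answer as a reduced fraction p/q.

Compute successive convergents:
a_0 = 0: 0/1
a_1 = 1: 1/1
a_2 = 9: 9/10
a_3 = 15: 136/151
a_4 = 3: 417/463
a_5 = 3: 1387/1540
a_6 = 1: 1804/2003
a_7 = 3: 6799/7549

6799/7549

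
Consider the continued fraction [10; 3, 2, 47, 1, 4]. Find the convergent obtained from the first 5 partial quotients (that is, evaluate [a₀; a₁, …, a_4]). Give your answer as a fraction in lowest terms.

a_0 = 10: 10/1
a_1 = 3: 31/3
a_2 = 2: 72/7
a_3 = 47: 3415/332
a_4 = 1: 3487/339

3487/339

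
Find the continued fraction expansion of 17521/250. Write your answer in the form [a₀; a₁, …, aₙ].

[70; 11, 1, 9, 2]

⌊17521/250⌋ = 70, remainder 21
⌊250/21⌋ = 11, remainder 19
⌊21/19⌋ = 1, remainder 2
⌊19/2⌋ = 9, remainder 1
⌊2/1⌋ = 2, remainder 0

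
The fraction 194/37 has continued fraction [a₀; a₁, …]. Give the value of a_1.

4

Run the Euclidean algorithm, recording each quotient:
194 = 5·37 + 9, so a_0 = 5
37 = 4·9 + 1, so a_1 = 4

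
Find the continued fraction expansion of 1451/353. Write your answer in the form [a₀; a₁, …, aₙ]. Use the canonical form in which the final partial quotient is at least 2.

⌊1451/353⌋ = 4, remainder 39
⌊353/39⌋ = 9, remainder 2
⌊39/2⌋ = 19, remainder 1
⌊2/1⌋ = 2, remainder 0

[4; 9, 19, 2]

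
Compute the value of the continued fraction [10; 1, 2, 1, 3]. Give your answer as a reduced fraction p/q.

Start with 3.
1 + 1/(3/1) = 1 + 1/3 = 4/3
2 + 1/(4/3) = 2 + 3/4 = 11/4
1 + 1/(11/4) = 1 + 4/11 = 15/11
10 + 1/(15/11) = 10 + 11/15 = 161/15

161/15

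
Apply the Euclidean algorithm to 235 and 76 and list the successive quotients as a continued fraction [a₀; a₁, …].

Repeatedly divide and take the remainder:
235 ÷ 76 → quotient 3, remainder 7
76 ÷ 7 → quotient 10, remainder 6
7 ÷ 6 → quotient 1, remainder 1
6 ÷ 1 → quotient 6, remainder 0

[3; 10, 1, 6]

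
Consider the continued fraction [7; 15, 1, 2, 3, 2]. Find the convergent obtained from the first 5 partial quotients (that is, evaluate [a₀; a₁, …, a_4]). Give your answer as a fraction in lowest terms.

1109/157

a_0 = 7: 7/1
a_1 = 15: 106/15
a_2 = 1: 113/16
a_3 = 2: 332/47
a_4 = 3: 1109/157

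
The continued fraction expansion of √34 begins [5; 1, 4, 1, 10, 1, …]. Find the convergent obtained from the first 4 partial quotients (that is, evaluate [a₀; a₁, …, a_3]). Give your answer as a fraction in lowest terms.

Start with 1.
4 + 1/(1/1) = 4 + 1/1 = 5/1
1 + 1/(5/1) = 1 + 1/5 = 6/5
5 + 1/(6/5) = 5 + 5/6 = 35/6

35/6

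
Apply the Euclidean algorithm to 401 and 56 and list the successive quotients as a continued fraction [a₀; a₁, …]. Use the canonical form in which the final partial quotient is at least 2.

[7; 6, 4, 2]

401 = 7·56 + 9, so a_0 = 7
56 = 6·9 + 2, so a_1 = 6
9 = 4·2 + 1, so a_2 = 4
2 = 2·1 + 0, so a_3 = 2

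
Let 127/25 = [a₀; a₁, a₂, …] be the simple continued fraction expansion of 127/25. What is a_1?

12

127 ÷ 25 → quotient 5, remainder 2
25 ÷ 2 → quotient 12, remainder 1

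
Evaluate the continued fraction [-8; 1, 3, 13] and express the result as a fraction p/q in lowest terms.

-384/53

a_0 = -8: -8/1
a_1 = 1: -7/1
a_2 = 3: -29/4
a_3 = 13: -384/53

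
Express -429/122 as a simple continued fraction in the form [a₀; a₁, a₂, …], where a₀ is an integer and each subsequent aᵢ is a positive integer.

[-4; 2, 14, 1, 3]

Run the Euclidean algorithm, recording each quotient:
-429 ÷ 122 → quotient -4, remainder 59
122 ÷ 59 → quotient 2, remainder 4
59 ÷ 4 → quotient 14, remainder 3
4 ÷ 3 → quotient 1, remainder 1
3 ÷ 1 → quotient 3, remainder 0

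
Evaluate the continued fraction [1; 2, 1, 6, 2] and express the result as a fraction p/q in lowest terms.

a_0 = 1: 1/1
a_1 = 2: 3/2
a_2 = 1: 4/3
a_3 = 6: 27/20
a_4 = 2: 58/43

58/43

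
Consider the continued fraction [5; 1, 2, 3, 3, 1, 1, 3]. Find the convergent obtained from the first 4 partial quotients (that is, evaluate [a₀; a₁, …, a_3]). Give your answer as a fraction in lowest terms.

Starting at the tail and folding back:
Start with 3.
2 + 1/(3/1) = 2 + 1/3 = 7/3
1 + 1/(7/3) = 1 + 3/7 = 10/7
5 + 1/(10/7) = 5 + 7/10 = 57/10

57/10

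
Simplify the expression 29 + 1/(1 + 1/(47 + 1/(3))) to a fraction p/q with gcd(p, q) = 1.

Start with 3.
47 + 1/(3/1) = 47 + 1/3 = 142/3
1 + 1/(142/3) = 1 + 3/142 = 145/142
29 + 1/(145/142) = 29 + 142/145 = 4347/145

4347/145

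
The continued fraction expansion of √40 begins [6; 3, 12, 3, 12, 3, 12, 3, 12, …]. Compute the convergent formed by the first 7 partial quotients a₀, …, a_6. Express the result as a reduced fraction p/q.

337434/53353

a_0 = 6: 6/1
a_1 = 3: 19/3
a_2 = 12: 234/37
a_3 = 3: 721/114
a_4 = 12: 8886/1405
a_5 = 3: 27379/4329
a_6 = 12: 337434/53353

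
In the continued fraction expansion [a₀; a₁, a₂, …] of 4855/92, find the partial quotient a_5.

⌊4855/92⌋ = 52, remainder 71
⌊92/71⌋ = 1, remainder 21
⌊71/21⌋ = 3, remainder 8
⌊21/8⌋ = 2, remainder 5
⌊8/5⌋ = 1, remainder 3
⌊5/3⌋ = 1, remainder 2

1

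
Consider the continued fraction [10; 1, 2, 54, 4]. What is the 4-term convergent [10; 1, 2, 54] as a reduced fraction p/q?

Compute successive convergents:
a_0 = 10: 10/1
a_1 = 1: 11/1
a_2 = 2: 32/3
a_3 = 54: 1739/163

1739/163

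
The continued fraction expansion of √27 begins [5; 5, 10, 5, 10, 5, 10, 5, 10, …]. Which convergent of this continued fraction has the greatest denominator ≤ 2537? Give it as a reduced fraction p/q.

1351/260

a_0 = 5: 5/1  (≤ bound)
a_1 = 5: 26/5  (≤ bound)
a_2 = 10: 265/51  (≤ bound)
a_3 = 5: 1351/260  (≤ bound)
a_4 = 10: 13775/2651  (> 2537, stop)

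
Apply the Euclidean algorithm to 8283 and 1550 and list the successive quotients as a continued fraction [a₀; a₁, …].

8283 ÷ 1550 → quotient 5, remainder 533
1550 ÷ 533 → quotient 2, remainder 484
533 ÷ 484 → quotient 1, remainder 49
484 ÷ 49 → quotient 9, remainder 43
49 ÷ 43 → quotient 1, remainder 6
43 ÷ 6 → quotient 7, remainder 1
6 ÷ 1 → quotient 6, remainder 0

[5; 2, 1, 9, 1, 7, 6]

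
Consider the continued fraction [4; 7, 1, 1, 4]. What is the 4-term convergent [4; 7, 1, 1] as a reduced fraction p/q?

62/15

Collapse the nested fraction from the inside out:
Start with 1.
1 + 1/(1/1) = 1 + 1/1 = 2/1
7 + 1/(2/1) = 7 + 1/2 = 15/2
4 + 1/(15/2) = 4 + 2/15 = 62/15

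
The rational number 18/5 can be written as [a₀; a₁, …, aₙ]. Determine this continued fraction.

[3; 1, 1, 2]

18 = 3·5 + 3, so a_0 = 3
5 = 1·3 + 2, so a_1 = 1
3 = 1·2 + 1, so a_2 = 1
2 = 2·1 + 0, so a_3 = 2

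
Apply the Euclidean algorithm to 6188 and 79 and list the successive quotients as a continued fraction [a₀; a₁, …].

[78; 3, 26]

6188 = 78·79 + 26, so a_0 = 78
79 = 3·26 + 1, so a_1 = 3
26 = 26·1 + 0, so a_2 = 26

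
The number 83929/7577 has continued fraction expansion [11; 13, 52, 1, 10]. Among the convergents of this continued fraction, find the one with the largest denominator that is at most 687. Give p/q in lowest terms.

List convergents until the denominator exceeds the bound:
a_0 = 11: 11/1  (≤ bound)
a_1 = 13: 144/13  (≤ bound)
a_2 = 52: 7499/677  (≤ bound)
a_3 = 1: 7643/690  (> 687, stop)

7499/677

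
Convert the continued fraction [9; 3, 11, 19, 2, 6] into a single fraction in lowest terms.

Start with 6.
2 + 1/(6/1) = 2 + 1/6 = 13/6
19 + 1/(13/6) = 19 + 6/13 = 253/13
11 + 1/(253/13) = 11 + 13/253 = 2796/253
3 + 1/(2796/253) = 3 + 253/2796 = 8641/2796
9 + 1/(8641/2796) = 9 + 2796/8641 = 80565/8641

80565/8641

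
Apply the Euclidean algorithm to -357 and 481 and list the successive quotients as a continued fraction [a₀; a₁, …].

-357 = -1·481 + 124, so a_0 = -1
481 = 3·124 + 109, so a_1 = 3
124 = 1·109 + 15, so a_2 = 1
109 = 7·15 + 4, so a_3 = 7
15 = 3·4 + 3, so a_4 = 3
4 = 1·3 + 1, so a_5 = 1
3 = 3·1 + 0, so a_6 = 3

[-1; 3, 1, 7, 3, 1, 3]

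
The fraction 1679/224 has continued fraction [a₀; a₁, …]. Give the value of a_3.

Apply division with remainder until the remainder is 0:
1679 ÷ 224 → quotient 7, remainder 111
224 ÷ 111 → quotient 2, remainder 2
111 ÷ 2 → quotient 55, remainder 1
2 ÷ 1 → quotient 2, remainder 0

2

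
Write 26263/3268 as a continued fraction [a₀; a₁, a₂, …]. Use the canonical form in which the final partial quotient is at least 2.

Repeatedly divide and take the remainder:
26263 ÷ 3268 → quotient 8, remainder 119
3268 ÷ 119 → quotient 27, remainder 55
119 ÷ 55 → quotient 2, remainder 9
55 ÷ 9 → quotient 6, remainder 1
9 ÷ 1 → quotient 9, remainder 0

[8; 27, 2, 6, 9]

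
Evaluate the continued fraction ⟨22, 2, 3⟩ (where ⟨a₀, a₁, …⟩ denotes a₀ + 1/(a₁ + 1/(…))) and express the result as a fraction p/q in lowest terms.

Start with 3.
2 + 1/(3/1) = 2 + 1/3 = 7/3
22 + 1/(7/3) = 22 + 3/7 = 157/7

157/7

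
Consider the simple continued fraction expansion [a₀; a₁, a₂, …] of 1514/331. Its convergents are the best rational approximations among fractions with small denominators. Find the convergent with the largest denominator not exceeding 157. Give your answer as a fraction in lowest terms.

a_0 = 4: 4/1  (≤ bound)
a_1 = 1: 5/1  (≤ bound)
a_2 = 1: 9/2  (≤ bound)
a_3 = 2: 23/5  (≤ bound)
a_4 = 1: 32/7  (≤ bound)
a_5 = 7: 247/54  (≤ bound)
a_6 = 6: 1514/331  (> 157, stop)

247/54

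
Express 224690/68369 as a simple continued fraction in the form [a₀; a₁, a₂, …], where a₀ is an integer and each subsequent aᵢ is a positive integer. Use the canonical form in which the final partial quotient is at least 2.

224690 = 3·68369 + 19583, so a_0 = 3
68369 = 3·19583 + 9620, so a_1 = 3
19583 = 2·9620 + 343, so a_2 = 2
9620 = 28·343 + 16, so a_3 = 28
343 = 21·16 + 7, so a_4 = 21
16 = 2·7 + 2, so a_5 = 2
7 = 3·2 + 1, so a_6 = 3
2 = 2·1 + 0, so a_7 = 2

[3; 3, 2, 28, 21, 2, 3, 2]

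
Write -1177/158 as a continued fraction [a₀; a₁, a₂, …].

-1177 ÷ 158 → quotient -8, remainder 87
158 ÷ 87 → quotient 1, remainder 71
87 ÷ 71 → quotient 1, remainder 16
71 ÷ 16 → quotient 4, remainder 7
16 ÷ 7 → quotient 2, remainder 2
7 ÷ 2 → quotient 3, remainder 1
2 ÷ 1 → quotient 2, remainder 0

[-8; 1, 1, 4, 2, 3, 2]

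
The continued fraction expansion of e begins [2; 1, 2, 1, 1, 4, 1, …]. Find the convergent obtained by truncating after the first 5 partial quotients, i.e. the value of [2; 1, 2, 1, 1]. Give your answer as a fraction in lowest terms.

Start with 1.
1 + 1/(1/1) = 1 + 1/1 = 2/1
2 + 1/(2/1) = 2 + 1/2 = 5/2
1 + 1/(5/2) = 1 + 2/5 = 7/5
2 + 1/(7/5) = 2 + 5/7 = 19/7

19/7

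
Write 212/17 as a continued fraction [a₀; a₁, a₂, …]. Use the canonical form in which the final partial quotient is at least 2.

Run the Euclidean algorithm, recording each quotient:
⌊212/17⌋ = 12, remainder 8
⌊17/8⌋ = 2, remainder 1
⌊8/1⌋ = 8, remainder 0

[12; 2, 8]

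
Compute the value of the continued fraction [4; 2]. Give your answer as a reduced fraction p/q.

9/2

Collapse the nested fraction from the inside out:
Start with 2.
4 + 1/(2/1) = 4 + 1/2 = 9/2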